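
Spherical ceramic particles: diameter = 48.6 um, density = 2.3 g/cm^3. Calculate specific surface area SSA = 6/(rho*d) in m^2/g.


SSA = 6 / (2.3 * 48.6) = 0.054 m^2/g

0.054


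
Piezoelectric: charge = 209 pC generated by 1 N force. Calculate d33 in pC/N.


d33 = 209 / 1 = 209.0 pC/N

209.0


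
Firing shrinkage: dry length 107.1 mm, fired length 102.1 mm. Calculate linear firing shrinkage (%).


FS = (107.1 - 102.1) / 107.1 * 100 = 4.67%

4.67


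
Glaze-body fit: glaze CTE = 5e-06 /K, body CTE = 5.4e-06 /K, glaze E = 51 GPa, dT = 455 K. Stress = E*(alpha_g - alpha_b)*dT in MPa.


Stress = 51*1000*(5e-06 - 5.4e-06)*455 = -9.3 MPa

-9.3


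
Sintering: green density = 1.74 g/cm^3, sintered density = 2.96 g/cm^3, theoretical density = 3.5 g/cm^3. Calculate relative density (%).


Relative = 2.96 / 3.5 * 100 = 84.6%

84.6


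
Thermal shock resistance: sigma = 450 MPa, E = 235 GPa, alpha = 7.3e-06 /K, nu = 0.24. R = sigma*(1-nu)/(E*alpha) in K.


R = 450*(1-0.24)/(235*1000*7.3e-06) = 199 K

199


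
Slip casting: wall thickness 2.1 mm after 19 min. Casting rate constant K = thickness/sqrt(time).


K = 2.1 / sqrt(19) = 2.1 / 4.3589 = 0.482 mm/min^0.5

0.482


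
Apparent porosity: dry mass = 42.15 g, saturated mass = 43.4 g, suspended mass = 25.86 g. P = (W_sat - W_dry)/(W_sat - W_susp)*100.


P = (43.4 - 42.15) / (43.4 - 25.86) * 100 = 1.25 / 17.54 * 100 = 7.1%

7.1


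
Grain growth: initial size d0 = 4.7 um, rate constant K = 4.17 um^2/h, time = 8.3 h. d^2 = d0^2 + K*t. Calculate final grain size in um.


d^2 = 4.7^2 + 4.17*8.3 = 56.701
d = sqrt(56.701) = 7.53 um

7.53


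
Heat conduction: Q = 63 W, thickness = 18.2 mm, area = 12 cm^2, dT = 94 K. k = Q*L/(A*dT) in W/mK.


k = 63*18.2/1000/(12/10000*94) = 10.16 W/mK

10.16


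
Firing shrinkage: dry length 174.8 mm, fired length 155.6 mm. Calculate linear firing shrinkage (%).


FS = (174.8 - 155.6) / 174.8 * 100 = 10.98%

10.98


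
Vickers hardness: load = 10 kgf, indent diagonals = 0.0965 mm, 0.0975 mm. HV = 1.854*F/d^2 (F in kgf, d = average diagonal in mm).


d_avg = (0.0965+0.0975)/2 = 0.097 mm
HV = 1.854*10/0.097^2 = 1970

1970


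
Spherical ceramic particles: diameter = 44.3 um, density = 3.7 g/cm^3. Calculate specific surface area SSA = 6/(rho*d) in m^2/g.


SSA = 6 / (3.7 * 44.3) = 0.037 m^2/g

0.037


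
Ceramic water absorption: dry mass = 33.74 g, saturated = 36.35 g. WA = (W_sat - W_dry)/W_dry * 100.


WA = (36.35 - 33.74) / 33.74 * 100 = 7.74%

7.74


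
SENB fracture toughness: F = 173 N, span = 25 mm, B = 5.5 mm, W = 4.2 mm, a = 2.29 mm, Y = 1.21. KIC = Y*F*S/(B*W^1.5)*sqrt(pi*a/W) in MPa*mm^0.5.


KIC = 1.21*173*25/(5.5*4.2^1.5)*sqrt(pi*2.29/4.2) = 144.68

144.68


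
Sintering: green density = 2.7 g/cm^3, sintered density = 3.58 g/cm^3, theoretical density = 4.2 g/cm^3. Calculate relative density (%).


Relative = 3.58 / 4.2 * 100 = 85.2%

85.2


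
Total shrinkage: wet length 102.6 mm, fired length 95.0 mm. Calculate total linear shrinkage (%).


TS = (102.6 - 95.0) / 102.6 * 100 = 7.41%

7.41


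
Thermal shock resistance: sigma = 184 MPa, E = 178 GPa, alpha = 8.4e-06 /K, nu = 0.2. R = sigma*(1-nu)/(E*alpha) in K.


R = 184*(1-0.2)/(178*1000*8.4e-06) = 98 K

98


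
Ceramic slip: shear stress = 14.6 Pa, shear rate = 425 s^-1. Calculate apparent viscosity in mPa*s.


eta = tau/gamma * 1000 = 14.6/425 * 1000 = 34.4 mPa*s

34.4


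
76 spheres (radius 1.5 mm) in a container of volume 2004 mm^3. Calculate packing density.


V_sphere = 4/3*pi*1.5^3 = 14.1372 mm^3
Total V = 76*14.1372 = 1074.4272 mm^3
PD = 1074.4272 / 2004 = 0.536

0.536


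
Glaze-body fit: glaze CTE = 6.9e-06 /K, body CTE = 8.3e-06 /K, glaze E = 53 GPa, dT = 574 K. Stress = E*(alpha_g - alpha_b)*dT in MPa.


Stress = 53*1000*(6.9e-06 - 8.3e-06)*574 = -42.6 MPa

-42.6


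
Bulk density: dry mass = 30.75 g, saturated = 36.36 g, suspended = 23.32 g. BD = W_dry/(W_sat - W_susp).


BD = 30.75 / (36.36 - 23.32) = 30.75 / 13.04 = 2.358 g/cm^3

2.358


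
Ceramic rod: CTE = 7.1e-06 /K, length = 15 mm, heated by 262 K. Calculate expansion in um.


dL = 7.1e-06 * 15 * 262 * 1000 = 27.903 um

27.903


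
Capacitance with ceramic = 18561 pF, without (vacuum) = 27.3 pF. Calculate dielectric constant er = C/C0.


er = 18561 / 27.3 = 679.89

679.89


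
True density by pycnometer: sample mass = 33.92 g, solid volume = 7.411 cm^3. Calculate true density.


TD = 33.92 / 7.411 = 4.577 g/cm^3

4.577


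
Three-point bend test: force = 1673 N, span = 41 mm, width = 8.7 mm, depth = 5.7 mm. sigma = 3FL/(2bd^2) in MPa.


sigma = 3*1673*41/(2*8.7*5.7^2) = 364.0 MPa

364.0


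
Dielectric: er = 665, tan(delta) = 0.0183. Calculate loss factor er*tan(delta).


Loss = 665 * 0.0183 = 12.17

12.17


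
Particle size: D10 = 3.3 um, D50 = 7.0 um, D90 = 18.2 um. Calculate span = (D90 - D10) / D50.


Span = (18.2 - 3.3) / 7.0 = 14.9 / 7.0 = 2.129

2.129


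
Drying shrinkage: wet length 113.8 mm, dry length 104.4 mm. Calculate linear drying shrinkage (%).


DS = (113.8 - 104.4) / 113.8 * 100 = 8.26%

8.26


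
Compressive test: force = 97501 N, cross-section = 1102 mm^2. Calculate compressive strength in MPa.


CS = 97501 / 1102 = 88.5 MPa

88.5


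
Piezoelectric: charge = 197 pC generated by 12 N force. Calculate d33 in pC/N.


d33 = 197 / 12 = 16.4 pC/N

16.4


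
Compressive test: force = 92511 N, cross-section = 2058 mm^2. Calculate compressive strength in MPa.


CS = 92511 / 2058 = 45.0 MPa

45.0


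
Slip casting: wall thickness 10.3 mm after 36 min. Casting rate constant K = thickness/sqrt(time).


K = 10.3 / sqrt(36) = 10.3 / 6.0 = 1.717 mm/min^0.5

1.717


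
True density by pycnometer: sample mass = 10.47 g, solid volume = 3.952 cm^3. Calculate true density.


TD = 10.47 / 3.952 = 2.649 g/cm^3

2.649


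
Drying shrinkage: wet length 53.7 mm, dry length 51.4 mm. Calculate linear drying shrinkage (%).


DS = (53.7 - 51.4) / 53.7 * 100 = 4.28%

4.28


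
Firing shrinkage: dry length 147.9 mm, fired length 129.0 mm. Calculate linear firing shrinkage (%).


FS = (147.9 - 129.0) / 147.9 * 100 = 12.78%

12.78


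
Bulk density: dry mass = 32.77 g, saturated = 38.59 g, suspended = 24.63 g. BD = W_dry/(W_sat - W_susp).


BD = 32.77 / (38.59 - 24.63) = 32.77 / 13.96 = 2.347 g/cm^3

2.347


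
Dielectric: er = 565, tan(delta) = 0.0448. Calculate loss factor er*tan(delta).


Loss = 565 * 0.0448 = 25.312

25.312


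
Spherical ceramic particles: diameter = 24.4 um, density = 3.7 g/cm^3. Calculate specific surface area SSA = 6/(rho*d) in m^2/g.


SSA = 6 / (3.7 * 24.4) = 0.066 m^2/g

0.066


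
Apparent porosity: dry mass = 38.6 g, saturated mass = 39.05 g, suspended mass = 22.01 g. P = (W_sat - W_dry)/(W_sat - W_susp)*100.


P = (39.05 - 38.6) / (39.05 - 22.01) * 100 = 0.45 / 17.04 * 100 = 2.6%

2.6


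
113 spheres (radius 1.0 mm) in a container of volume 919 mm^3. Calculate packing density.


V_sphere = 4/3*pi*1.0^3 = 4.1888 mm^3
Total V = 113*4.1888 = 473.3344 mm^3
PD = 473.3344 / 919 = 0.515

0.515


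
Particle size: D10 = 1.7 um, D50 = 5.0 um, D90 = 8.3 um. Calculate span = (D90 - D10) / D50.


Span = (8.3 - 1.7) / 5.0 = 6.6 / 5.0 = 1.32

1.32


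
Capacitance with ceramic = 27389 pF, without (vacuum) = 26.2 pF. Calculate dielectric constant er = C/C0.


er = 27389 / 26.2 = 1045.38

1045.38


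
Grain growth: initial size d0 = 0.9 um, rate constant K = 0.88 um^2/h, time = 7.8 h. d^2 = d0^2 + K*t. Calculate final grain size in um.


d^2 = 0.9^2 + 0.88*7.8 = 7.674
d = sqrt(7.674) = 2.77 um

2.77


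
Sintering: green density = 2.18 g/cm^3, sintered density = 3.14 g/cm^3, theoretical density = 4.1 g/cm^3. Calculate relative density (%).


Relative = 3.14 / 4.1 * 100 = 76.6%

76.6


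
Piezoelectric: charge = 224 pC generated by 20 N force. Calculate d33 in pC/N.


d33 = 224 / 20 = 11.2 pC/N

11.2


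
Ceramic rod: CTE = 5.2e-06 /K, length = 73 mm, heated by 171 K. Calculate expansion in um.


dL = 5.2e-06 * 73 * 171 * 1000 = 64.912 um

64.912


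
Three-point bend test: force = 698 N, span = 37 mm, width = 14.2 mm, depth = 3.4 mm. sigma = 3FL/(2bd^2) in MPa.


sigma = 3*698*37/(2*14.2*3.4^2) = 236.0 MPa

236.0


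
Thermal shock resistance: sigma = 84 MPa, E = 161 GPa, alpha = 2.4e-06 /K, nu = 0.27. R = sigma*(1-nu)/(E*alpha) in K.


R = 84*(1-0.27)/(161*1000*2.4e-06) = 159 K

159


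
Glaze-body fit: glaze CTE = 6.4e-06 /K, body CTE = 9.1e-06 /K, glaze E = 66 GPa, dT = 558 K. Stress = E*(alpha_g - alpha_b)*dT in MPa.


Stress = 66*1000*(6.4e-06 - 9.1e-06)*558 = -99.4 MPa

-99.4


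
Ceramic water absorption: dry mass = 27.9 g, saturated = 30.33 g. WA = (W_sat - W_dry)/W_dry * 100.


WA = (30.33 - 27.9) / 27.9 * 100 = 8.71%

8.71


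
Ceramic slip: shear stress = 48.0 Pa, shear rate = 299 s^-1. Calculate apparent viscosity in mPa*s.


eta = tau/gamma * 1000 = 48.0/299 * 1000 = 160.5 mPa*s

160.5


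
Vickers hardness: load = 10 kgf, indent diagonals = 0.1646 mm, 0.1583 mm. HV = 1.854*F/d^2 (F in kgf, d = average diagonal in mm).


d_avg = (0.1646+0.1583)/2 = 0.16145 mm
HV = 1.854*10/0.16145^2 = 711

711


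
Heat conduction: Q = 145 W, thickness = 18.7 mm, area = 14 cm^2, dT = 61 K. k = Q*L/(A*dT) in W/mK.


k = 145*18.7/1000/(14/10000*61) = 31.75 W/mK

31.75


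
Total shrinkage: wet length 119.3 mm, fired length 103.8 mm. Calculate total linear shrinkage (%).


TS = (119.3 - 103.8) / 119.3 * 100 = 12.99%

12.99


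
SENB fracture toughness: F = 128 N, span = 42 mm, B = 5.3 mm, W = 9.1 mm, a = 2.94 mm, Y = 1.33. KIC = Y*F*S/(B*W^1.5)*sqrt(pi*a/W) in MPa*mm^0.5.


KIC = 1.33*128*42/(5.3*9.1^1.5)*sqrt(pi*2.94/9.1) = 49.51

49.51


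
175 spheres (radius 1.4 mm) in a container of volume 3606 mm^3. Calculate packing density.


V_sphere = 4/3*pi*1.4^3 = 11.494 mm^3
Total V = 175*11.494 = 2011.45 mm^3
PD = 2011.45 / 3606 = 0.558

0.558


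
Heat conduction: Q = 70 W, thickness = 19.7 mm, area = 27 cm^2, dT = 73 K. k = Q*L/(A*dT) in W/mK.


k = 70*19.7/1000/(27/10000*73) = 7.0 W/mK

7.0


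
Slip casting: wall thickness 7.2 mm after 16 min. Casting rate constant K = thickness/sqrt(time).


K = 7.2 / sqrt(16) = 7.2 / 4.0 = 1.8 mm/min^0.5

1.8


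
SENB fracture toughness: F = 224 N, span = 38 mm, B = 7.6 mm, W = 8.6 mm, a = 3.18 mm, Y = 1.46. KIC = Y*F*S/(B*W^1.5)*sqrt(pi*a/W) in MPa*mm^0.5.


KIC = 1.46*224*38/(7.6*8.6^1.5)*sqrt(pi*3.18/8.6) = 69.88

69.88


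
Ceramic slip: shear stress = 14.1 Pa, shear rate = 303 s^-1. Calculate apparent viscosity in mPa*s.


eta = tau/gamma * 1000 = 14.1/303 * 1000 = 46.5 mPa*s

46.5


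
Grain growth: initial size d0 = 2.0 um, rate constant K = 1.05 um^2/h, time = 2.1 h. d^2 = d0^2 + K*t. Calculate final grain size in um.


d^2 = 2.0^2 + 1.05*2.1 = 6.205
d = sqrt(6.205) = 2.49 um

2.49


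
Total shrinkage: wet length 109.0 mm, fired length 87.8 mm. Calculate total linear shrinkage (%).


TS = (109.0 - 87.8) / 109.0 * 100 = 19.45%

19.45


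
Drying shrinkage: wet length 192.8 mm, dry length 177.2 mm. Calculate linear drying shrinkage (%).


DS = (192.8 - 177.2) / 192.8 * 100 = 8.09%

8.09


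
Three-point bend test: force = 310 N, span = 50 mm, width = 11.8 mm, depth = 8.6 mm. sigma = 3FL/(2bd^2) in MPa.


sigma = 3*310*50/(2*11.8*8.6^2) = 26.6 MPa

26.6


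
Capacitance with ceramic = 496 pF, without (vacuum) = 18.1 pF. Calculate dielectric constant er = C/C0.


er = 496 / 18.1 = 27.4

27.4


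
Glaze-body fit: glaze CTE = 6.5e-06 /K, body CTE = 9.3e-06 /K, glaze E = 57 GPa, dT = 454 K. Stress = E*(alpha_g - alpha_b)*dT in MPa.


Stress = 57*1000*(6.5e-06 - 9.3e-06)*454 = -72.5 MPa

-72.5


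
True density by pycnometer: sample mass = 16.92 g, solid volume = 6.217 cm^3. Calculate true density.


TD = 16.92 / 6.217 = 2.722 g/cm^3

2.722


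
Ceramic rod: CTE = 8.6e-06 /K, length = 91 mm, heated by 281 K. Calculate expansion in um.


dL = 8.6e-06 * 91 * 281 * 1000 = 219.911 um

219.911


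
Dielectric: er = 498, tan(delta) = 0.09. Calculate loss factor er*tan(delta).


Loss = 498 * 0.09 = 44.82

44.82


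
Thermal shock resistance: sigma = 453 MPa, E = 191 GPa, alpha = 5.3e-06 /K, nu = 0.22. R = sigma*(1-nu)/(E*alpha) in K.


R = 453*(1-0.22)/(191*1000*5.3e-06) = 349 K

349


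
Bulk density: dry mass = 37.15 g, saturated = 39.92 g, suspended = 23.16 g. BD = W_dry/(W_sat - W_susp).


BD = 37.15 / (39.92 - 23.16) = 37.15 / 16.76 = 2.217 g/cm^3

2.217


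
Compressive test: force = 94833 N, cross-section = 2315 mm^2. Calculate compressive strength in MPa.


CS = 94833 / 2315 = 41.0 MPa

41.0


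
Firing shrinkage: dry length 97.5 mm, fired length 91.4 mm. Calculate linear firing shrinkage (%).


FS = (97.5 - 91.4) / 97.5 * 100 = 6.26%

6.26


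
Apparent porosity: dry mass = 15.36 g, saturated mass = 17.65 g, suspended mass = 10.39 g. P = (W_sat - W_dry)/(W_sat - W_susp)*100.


P = (17.65 - 15.36) / (17.65 - 10.39) * 100 = 2.29 / 7.26 * 100 = 31.5%

31.5


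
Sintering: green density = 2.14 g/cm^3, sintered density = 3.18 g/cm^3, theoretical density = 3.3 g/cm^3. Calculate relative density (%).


Relative = 3.18 / 3.3 * 100 = 96.4%

96.4


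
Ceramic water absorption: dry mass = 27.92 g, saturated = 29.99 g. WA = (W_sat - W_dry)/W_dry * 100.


WA = (29.99 - 27.92) / 27.92 * 100 = 7.41%

7.41


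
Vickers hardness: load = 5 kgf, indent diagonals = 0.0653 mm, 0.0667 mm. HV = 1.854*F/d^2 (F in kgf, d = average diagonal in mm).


d_avg = (0.0653+0.0667)/2 = 0.066 mm
HV = 1.854*5/0.066^2 = 2128

2128


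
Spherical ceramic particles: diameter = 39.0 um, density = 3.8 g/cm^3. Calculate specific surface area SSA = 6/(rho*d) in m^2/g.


SSA = 6 / (3.8 * 39.0) = 0.04 m^2/g

0.04


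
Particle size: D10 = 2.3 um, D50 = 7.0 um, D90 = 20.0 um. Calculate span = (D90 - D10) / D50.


Span = (20.0 - 2.3) / 7.0 = 17.7 / 7.0 = 2.529

2.529


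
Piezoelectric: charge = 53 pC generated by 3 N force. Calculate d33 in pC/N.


d33 = 53 / 3 = 17.7 pC/N

17.7


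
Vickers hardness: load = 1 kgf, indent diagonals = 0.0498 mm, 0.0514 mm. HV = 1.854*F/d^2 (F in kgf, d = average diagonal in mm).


d_avg = (0.0498+0.0514)/2 = 0.0506 mm
HV = 1.854*1/0.0506^2 = 724

724


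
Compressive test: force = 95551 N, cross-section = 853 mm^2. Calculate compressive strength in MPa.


CS = 95551 / 853 = 112.0 MPa

112.0


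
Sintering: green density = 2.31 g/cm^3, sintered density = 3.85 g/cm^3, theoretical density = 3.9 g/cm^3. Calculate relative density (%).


Relative = 3.85 / 3.9 * 100 = 98.7%

98.7


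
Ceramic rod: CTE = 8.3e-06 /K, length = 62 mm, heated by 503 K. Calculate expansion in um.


dL = 8.3e-06 * 62 * 503 * 1000 = 258.844 um

258.844


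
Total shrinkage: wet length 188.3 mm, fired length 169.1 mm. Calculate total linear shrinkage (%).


TS = (188.3 - 169.1) / 188.3 * 100 = 10.2%

10.2


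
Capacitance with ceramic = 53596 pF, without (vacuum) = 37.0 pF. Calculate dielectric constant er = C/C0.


er = 53596 / 37.0 = 1448.54

1448.54


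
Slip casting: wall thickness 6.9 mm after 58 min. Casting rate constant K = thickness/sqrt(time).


K = 6.9 / sqrt(58) = 6.9 / 7.6158 = 0.906 mm/min^0.5

0.906


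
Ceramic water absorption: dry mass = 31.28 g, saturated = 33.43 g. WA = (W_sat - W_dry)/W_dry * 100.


WA = (33.43 - 31.28) / 31.28 * 100 = 6.87%

6.87


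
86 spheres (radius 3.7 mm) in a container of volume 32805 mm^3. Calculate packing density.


V_sphere = 4/3*pi*3.7^3 = 212.1748 mm^3
Total V = 86*212.1748 = 18247.0328 mm^3
PD = 18247.0328 / 32805 = 0.556

0.556


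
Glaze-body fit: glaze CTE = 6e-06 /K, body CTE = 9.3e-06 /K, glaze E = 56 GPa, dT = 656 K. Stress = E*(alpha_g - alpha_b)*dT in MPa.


Stress = 56*1000*(6e-06 - 9.3e-06)*656 = -121.2 MPa

-121.2


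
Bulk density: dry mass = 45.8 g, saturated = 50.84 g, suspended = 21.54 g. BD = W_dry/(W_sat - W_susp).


BD = 45.8 / (50.84 - 21.54) = 45.8 / 29.3 = 1.563 g/cm^3

1.563


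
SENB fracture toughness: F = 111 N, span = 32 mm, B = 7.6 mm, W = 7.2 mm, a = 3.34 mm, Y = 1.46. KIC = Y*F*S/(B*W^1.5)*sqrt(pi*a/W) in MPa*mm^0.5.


KIC = 1.46*111*32/(7.6*7.2^1.5)*sqrt(pi*3.34/7.2) = 42.64

42.64


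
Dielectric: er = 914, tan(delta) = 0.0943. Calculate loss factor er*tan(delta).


Loss = 914 * 0.0943 = 86.19

86.19


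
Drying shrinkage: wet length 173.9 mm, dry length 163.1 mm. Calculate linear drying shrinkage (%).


DS = (173.9 - 163.1) / 173.9 * 100 = 6.21%

6.21


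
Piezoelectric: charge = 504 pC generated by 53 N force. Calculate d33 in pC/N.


d33 = 504 / 53 = 9.5 pC/N

9.5


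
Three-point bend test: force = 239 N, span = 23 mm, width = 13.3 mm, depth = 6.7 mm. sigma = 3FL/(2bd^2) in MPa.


sigma = 3*239*23/(2*13.3*6.7^2) = 13.8 MPa

13.8


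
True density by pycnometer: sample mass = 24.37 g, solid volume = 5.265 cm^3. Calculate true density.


TD = 24.37 / 5.265 = 4.629 g/cm^3

4.629


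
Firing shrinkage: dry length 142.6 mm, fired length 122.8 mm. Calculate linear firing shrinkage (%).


FS = (142.6 - 122.8) / 142.6 * 100 = 13.88%

13.88


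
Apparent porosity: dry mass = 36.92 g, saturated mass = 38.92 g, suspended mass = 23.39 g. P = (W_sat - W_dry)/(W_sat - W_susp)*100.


P = (38.92 - 36.92) / (38.92 - 23.39) * 100 = 2.0 / 15.53 * 100 = 12.9%

12.9


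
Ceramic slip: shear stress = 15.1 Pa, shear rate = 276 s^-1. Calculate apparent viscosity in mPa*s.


eta = tau/gamma * 1000 = 15.1/276 * 1000 = 54.7 mPa*s

54.7


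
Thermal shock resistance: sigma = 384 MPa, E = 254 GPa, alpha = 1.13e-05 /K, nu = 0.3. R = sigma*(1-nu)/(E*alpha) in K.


R = 384*(1-0.3)/(254*1000*1.13e-05) = 94 K

94


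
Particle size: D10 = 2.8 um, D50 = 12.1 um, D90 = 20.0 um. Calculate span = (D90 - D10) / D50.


Span = (20.0 - 2.8) / 12.1 = 17.2 / 12.1 = 1.421

1.421


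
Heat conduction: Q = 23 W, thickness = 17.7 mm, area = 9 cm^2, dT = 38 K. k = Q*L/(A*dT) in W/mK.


k = 23*17.7/1000/(9/10000*38) = 11.9 W/mK

11.9


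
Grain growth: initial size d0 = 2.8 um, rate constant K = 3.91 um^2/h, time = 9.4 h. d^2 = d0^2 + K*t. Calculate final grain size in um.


d^2 = 2.8^2 + 3.91*9.4 = 44.594
d = sqrt(44.594) = 6.68 um

6.68


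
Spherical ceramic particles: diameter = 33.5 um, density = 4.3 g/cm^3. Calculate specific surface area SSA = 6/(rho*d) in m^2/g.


SSA = 6 / (4.3 * 33.5) = 0.042 m^2/g

0.042


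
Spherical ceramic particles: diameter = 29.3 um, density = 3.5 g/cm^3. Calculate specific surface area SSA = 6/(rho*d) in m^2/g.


SSA = 6 / (3.5 * 29.3) = 0.059 m^2/g

0.059


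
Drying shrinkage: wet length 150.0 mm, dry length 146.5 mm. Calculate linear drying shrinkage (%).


DS = (150.0 - 146.5) / 150.0 * 100 = 2.33%

2.33


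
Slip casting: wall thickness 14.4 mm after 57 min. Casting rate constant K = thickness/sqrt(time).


K = 14.4 / sqrt(57) = 14.4 / 7.5498 = 1.907 mm/min^0.5

1.907


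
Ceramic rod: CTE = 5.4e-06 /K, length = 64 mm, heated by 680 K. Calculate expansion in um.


dL = 5.4e-06 * 64 * 680 * 1000 = 235.008 um

235.008


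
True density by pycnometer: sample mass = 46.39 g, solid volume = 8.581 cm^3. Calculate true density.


TD = 46.39 / 8.581 = 5.406 g/cm^3

5.406


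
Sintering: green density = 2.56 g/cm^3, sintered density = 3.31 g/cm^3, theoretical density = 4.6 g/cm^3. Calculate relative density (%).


Relative = 3.31 / 4.6 * 100 = 72.0%

72.0


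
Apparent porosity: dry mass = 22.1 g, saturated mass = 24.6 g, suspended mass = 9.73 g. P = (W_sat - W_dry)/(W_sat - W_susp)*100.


P = (24.6 - 22.1) / (24.6 - 9.73) * 100 = 2.5 / 14.87 * 100 = 16.8%

16.8


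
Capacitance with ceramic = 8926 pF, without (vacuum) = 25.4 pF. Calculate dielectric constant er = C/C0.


er = 8926 / 25.4 = 351.42

351.42


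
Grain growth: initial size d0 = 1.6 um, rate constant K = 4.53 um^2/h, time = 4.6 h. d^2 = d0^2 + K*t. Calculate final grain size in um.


d^2 = 1.6^2 + 4.53*4.6 = 23.398
d = sqrt(23.398) = 4.84 um

4.84


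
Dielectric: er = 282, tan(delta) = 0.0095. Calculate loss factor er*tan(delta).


Loss = 282 * 0.0095 = 2.679

2.679


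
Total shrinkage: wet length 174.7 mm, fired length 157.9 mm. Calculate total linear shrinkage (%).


TS = (174.7 - 157.9) / 174.7 * 100 = 9.62%

9.62


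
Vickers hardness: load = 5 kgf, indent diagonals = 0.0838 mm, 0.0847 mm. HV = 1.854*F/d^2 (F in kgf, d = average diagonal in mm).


d_avg = (0.0838+0.0847)/2 = 0.08425 mm
HV = 1.854*5/0.08425^2 = 1306

1306


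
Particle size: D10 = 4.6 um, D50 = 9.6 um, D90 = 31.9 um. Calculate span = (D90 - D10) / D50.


Span = (31.9 - 4.6) / 9.6 = 27.3 / 9.6 = 2.844

2.844


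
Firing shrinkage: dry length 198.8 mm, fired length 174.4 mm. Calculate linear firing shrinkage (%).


FS = (198.8 - 174.4) / 198.8 * 100 = 12.27%

12.27


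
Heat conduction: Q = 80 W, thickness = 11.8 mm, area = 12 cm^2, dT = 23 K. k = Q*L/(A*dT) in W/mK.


k = 80*11.8/1000/(12/10000*23) = 34.2 W/mK

34.2


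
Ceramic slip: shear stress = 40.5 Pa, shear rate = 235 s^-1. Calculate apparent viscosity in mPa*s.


eta = tau/gamma * 1000 = 40.5/235 * 1000 = 172.3 mPa*s

172.3


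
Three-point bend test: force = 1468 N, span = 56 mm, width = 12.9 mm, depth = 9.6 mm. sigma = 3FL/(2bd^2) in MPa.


sigma = 3*1468*56/(2*12.9*9.6^2) = 103.7 MPa

103.7


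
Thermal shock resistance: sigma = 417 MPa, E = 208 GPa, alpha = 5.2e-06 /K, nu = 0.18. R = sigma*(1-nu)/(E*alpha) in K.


R = 417*(1-0.18)/(208*1000*5.2e-06) = 316 K

316


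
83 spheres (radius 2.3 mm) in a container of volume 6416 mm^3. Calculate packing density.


V_sphere = 4/3*pi*2.3^3 = 50.965 mm^3
Total V = 83*50.965 = 4230.095 mm^3
PD = 4230.095 / 6416 = 0.659

0.659


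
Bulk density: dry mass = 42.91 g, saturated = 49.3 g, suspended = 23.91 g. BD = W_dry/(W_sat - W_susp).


BD = 42.91 / (49.3 - 23.91) = 42.91 / 25.39 = 1.69 g/cm^3

1.69


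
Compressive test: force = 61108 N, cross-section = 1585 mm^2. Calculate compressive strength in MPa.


CS = 61108 / 1585 = 38.6 MPa

38.6


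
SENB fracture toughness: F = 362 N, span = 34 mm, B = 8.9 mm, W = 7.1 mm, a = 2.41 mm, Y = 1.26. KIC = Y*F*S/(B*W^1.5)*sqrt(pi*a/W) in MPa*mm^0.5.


KIC = 1.26*362*34/(8.9*7.1^1.5)*sqrt(pi*2.41/7.1) = 95.11

95.11


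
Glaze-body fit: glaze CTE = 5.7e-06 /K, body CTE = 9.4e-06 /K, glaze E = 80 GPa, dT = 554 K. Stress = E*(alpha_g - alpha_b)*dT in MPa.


Stress = 80*1000*(5.7e-06 - 9.4e-06)*554 = -164.0 MPa

-164.0


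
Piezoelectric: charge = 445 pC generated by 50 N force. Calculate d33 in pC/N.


d33 = 445 / 50 = 8.9 pC/N

8.9


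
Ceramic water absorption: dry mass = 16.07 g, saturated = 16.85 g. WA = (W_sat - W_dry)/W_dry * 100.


WA = (16.85 - 16.07) / 16.07 * 100 = 4.85%

4.85


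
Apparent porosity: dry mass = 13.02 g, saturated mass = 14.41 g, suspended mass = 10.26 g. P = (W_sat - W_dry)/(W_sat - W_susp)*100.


P = (14.41 - 13.02) / (14.41 - 10.26) * 100 = 1.39 / 4.15 * 100 = 33.5%

33.5


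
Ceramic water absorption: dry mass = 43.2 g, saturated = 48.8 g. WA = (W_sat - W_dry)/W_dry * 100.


WA = (48.8 - 43.2) / 43.2 * 100 = 12.96%

12.96


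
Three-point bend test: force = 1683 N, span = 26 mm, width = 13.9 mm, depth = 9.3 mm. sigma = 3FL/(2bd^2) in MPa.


sigma = 3*1683*26/(2*13.9*9.3^2) = 54.6 MPa

54.6


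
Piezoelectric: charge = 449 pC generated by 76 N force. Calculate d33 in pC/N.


d33 = 449 / 76 = 5.9 pC/N

5.9


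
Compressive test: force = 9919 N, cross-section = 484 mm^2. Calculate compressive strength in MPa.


CS = 9919 / 484 = 20.5 MPa

20.5


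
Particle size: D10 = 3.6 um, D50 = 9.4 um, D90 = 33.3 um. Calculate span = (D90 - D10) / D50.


Span = (33.3 - 3.6) / 9.4 = 29.7 / 9.4 = 3.16

3.16


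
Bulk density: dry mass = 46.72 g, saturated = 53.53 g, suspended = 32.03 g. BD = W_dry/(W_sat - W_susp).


BD = 46.72 / (53.53 - 32.03) = 46.72 / 21.5 = 2.173 g/cm^3

2.173


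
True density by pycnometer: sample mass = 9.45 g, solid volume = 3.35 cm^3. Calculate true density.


TD = 9.45 / 3.35 = 2.821 g/cm^3

2.821


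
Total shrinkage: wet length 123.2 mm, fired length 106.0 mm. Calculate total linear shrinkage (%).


TS = (123.2 - 106.0) / 123.2 * 100 = 13.96%

13.96


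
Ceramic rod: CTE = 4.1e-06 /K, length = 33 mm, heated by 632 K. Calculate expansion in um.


dL = 4.1e-06 * 33 * 632 * 1000 = 85.51 um

85.51


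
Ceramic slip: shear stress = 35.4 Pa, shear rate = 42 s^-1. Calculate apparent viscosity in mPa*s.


eta = tau/gamma * 1000 = 35.4/42 * 1000 = 842.9 mPa*s

842.9


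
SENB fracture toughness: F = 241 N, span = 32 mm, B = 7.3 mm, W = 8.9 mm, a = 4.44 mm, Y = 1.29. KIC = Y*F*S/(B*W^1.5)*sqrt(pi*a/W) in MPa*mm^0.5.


KIC = 1.29*241*32/(7.3*8.9^1.5)*sqrt(pi*4.44/8.9) = 64.26

64.26


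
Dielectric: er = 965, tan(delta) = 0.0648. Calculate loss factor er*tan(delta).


Loss = 965 * 0.0648 = 62.532

62.532


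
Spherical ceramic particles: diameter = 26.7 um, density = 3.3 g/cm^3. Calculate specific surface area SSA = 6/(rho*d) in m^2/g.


SSA = 6 / (3.3 * 26.7) = 0.068 m^2/g

0.068


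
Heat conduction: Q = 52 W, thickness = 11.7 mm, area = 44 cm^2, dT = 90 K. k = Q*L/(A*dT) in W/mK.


k = 52*11.7/1000/(44/10000*90) = 1.54 W/mK

1.54


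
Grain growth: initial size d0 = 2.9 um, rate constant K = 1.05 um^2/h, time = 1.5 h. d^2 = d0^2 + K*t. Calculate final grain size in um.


d^2 = 2.9^2 + 1.05*1.5 = 9.985
d = sqrt(9.985) = 3.16 um

3.16


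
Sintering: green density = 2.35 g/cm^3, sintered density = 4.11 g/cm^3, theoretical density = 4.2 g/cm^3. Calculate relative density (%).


Relative = 4.11 / 4.2 * 100 = 97.9%

97.9


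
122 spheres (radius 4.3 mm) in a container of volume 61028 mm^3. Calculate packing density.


V_sphere = 4/3*pi*4.3^3 = 333.0381 mm^3
Total V = 122*333.0381 = 40630.6482 mm^3
PD = 40630.6482 / 61028 = 0.666

0.666


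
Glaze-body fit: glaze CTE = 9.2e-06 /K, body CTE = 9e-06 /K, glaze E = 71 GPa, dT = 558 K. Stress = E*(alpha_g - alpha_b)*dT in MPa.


Stress = 71*1000*(9.2e-06 - 9e-06)*558 = 7.9 MPa

7.9


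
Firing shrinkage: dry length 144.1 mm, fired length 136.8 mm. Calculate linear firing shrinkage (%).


FS = (144.1 - 136.8) / 144.1 * 100 = 5.07%

5.07


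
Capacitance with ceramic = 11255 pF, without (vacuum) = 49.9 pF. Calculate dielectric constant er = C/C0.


er = 11255 / 49.9 = 225.55

225.55


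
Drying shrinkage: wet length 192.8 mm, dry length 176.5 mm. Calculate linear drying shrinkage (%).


DS = (192.8 - 176.5) / 192.8 * 100 = 8.45%

8.45


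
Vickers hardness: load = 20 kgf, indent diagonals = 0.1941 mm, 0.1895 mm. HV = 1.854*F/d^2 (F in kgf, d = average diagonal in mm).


d_avg = (0.1941+0.1895)/2 = 0.1918 mm
HV = 1.854*20/0.1918^2 = 1008

1008


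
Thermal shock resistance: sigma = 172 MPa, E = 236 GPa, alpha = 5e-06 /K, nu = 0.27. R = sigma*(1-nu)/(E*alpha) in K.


R = 172*(1-0.27)/(236*1000*5e-06) = 106 K

106


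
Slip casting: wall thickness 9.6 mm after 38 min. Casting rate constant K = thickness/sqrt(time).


K = 9.6 / sqrt(38) = 9.6 / 6.1644 = 1.557 mm/min^0.5

1.557


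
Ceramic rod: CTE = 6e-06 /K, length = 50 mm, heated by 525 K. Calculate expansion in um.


dL = 6e-06 * 50 * 525 * 1000 = 157.5 um

157.5


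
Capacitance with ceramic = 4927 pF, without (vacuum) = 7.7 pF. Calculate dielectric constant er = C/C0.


er = 4927 / 7.7 = 639.87

639.87


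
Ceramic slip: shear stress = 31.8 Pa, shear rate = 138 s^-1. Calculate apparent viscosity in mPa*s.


eta = tau/gamma * 1000 = 31.8/138 * 1000 = 230.4 mPa*s

230.4


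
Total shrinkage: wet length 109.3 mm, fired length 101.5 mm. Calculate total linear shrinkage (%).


TS = (109.3 - 101.5) / 109.3 * 100 = 7.14%

7.14


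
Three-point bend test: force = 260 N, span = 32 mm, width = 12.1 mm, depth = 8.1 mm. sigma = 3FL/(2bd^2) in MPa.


sigma = 3*260*32/(2*12.1*8.1^2) = 15.7 MPa

15.7


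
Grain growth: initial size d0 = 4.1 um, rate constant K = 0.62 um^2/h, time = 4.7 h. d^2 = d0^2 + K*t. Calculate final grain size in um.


d^2 = 4.1^2 + 0.62*4.7 = 19.724
d = sqrt(19.724) = 4.44 um

4.44


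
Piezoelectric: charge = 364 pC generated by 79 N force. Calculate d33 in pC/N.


d33 = 364 / 79 = 4.6 pC/N

4.6


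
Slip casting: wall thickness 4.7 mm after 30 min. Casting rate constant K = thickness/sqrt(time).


K = 4.7 / sqrt(30) = 4.7 / 5.4772 = 0.858 mm/min^0.5

0.858


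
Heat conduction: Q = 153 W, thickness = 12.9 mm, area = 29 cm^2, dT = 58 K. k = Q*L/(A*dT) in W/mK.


k = 153*12.9/1000/(29/10000*58) = 11.73 W/mK

11.73


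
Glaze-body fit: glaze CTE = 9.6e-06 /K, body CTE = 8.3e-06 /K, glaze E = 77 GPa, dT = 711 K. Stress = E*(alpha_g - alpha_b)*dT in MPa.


Stress = 77*1000*(9.6e-06 - 8.3e-06)*711 = 71.2 MPa

71.2


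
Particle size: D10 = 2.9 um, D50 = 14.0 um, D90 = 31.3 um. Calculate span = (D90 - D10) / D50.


Span = (31.3 - 2.9) / 14.0 = 28.4 / 14.0 = 2.029

2.029


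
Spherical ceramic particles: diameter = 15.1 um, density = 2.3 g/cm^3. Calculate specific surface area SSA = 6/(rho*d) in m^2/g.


SSA = 6 / (2.3 * 15.1) = 0.173 m^2/g

0.173


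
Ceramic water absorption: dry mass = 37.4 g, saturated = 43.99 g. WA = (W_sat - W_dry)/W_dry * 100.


WA = (43.99 - 37.4) / 37.4 * 100 = 17.62%

17.62


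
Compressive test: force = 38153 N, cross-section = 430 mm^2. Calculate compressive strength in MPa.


CS = 38153 / 430 = 88.7 MPa

88.7


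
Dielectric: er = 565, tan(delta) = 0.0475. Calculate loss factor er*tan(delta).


Loss = 565 * 0.0475 = 26.838

26.838


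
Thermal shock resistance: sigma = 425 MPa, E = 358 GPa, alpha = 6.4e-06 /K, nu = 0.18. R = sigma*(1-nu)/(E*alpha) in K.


R = 425*(1-0.18)/(358*1000*6.4e-06) = 152 K

152


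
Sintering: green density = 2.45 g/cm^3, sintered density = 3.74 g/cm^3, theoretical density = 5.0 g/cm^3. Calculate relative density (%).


Relative = 3.74 / 5.0 * 100 = 74.8%

74.8


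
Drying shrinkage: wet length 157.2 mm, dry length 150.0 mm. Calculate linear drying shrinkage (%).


DS = (157.2 - 150.0) / 157.2 * 100 = 4.58%

4.58


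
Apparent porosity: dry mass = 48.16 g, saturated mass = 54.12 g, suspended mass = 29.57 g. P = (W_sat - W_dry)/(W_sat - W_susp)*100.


P = (54.12 - 48.16) / (54.12 - 29.57) * 100 = 5.96 / 24.55 * 100 = 24.3%

24.3


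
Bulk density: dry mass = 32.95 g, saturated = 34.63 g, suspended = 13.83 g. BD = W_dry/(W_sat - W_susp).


BD = 32.95 / (34.63 - 13.83) = 32.95 / 20.8 = 1.584 g/cm^3

1.584


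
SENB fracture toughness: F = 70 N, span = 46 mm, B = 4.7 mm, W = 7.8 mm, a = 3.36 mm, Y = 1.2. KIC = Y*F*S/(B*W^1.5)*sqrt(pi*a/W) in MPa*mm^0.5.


KIC = 1.2*70*46/(4.7*7.8^1.5)*sqrt(pi*3.36/7.8) = 43.9

43.9


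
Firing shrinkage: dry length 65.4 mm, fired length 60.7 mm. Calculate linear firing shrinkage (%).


FS = (65.4 - 60.7) / 65.4 * 100 = 7.19%

7.19


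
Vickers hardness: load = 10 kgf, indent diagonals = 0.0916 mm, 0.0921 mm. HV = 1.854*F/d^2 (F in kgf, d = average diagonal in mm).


d_avg = (0.0916+0.0921)/2 = 0.09185 mm
HV = 1.854*10/0.09185^2 = 2198

2198


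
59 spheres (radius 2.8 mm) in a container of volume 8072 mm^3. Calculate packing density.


V_sphere = 4/3*pi*2.8^3 = 91.9523 mm^3
Total V = 59*91.9523 = 5425.1857 mm^3
PD = 5425.1857 / 8072 = 0.672

0.672


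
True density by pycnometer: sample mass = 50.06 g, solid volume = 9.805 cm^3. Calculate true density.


TD = 50.06 / 9.805 = 5.106 g/cm^3

5.106


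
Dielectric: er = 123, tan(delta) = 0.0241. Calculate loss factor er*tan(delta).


Loss = 123 * 0.0241 = 2.964

2.964


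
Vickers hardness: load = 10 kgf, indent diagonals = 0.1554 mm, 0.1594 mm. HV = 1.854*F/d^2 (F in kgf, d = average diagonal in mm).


d_avg = (0.1554+0.1594)/2 = 0.1574 mm
HV = 1.854*10/0.1574^2 = 748

748


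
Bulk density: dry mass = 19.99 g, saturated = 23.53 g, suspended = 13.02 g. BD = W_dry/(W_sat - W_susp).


BD = 19.99 / (23.53 - 13.02) = 19.99 / 10.51 = 1.902 g/cm^3

1.902


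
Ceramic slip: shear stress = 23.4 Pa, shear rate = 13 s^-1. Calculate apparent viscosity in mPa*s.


eta = tau/gamma * 1000 = 23.4/13 * 1000 = 1800.0 mPa*s

1800.0


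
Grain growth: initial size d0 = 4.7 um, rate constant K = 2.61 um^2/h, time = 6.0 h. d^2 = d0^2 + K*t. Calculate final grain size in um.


d^2 = 4.7^2 + 2.61*6.0 = 37.75
d = sqrt(37.75) = 6.14 um

6.14


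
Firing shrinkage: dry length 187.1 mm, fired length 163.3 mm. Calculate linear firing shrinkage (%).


FS = (187.1 - 163.3) / 187.1 * 100 = 12.72%

12.72


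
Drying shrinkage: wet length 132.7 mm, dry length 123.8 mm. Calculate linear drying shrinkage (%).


DS = (132.7 - 123.8) / 132.7 * 100 = 6.71%

6.71


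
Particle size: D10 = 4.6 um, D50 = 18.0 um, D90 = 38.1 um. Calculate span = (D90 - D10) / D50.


Span = (38.1 - 4.6) / 18.0 = 33.5 / 18.0 = 1.861

1.861


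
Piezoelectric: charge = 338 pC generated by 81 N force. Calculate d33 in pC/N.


d33 = 338 / 81 = 4.2 pC/N

4.2


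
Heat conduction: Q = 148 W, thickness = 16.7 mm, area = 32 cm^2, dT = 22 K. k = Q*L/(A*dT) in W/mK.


k = 148*16.7/1000/(32/10000*22) = 35.11 W/mK

35.11


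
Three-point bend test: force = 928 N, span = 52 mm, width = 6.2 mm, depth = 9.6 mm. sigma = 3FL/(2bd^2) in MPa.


sigma = 3*928*52/(2*6.2*9.6^2) = 126.7 MPa

126.7


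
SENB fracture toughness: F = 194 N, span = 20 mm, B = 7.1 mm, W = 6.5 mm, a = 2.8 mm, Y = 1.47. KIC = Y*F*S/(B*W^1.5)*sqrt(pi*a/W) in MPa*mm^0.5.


KIC = 1.47*194*20/(7.1*6.5^1.5)*sqrt(pi*2.8/6.5) = 56.39

56.39


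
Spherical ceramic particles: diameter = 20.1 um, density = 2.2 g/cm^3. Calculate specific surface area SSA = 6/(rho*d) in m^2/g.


SSA = 6 / (2.2 * 20.1) = 0.136 m^2/g

0.136


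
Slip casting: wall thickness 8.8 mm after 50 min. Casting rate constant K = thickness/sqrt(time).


K = 8.8 / sqrt(50) = 8.8 / 7.0711 = 1.245 mm/min^0.5

1.245


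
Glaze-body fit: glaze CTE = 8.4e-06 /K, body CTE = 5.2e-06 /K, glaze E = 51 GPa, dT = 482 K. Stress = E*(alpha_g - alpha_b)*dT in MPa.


Stress = 51*1000*(8.4e-06 - 5.2e-06)*482 = 78.7 MPa

78.7


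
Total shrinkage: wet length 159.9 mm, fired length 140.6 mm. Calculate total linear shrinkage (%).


TS = (159.9 - 140.6) / 159.9 * 100 = 12.07%

12.07


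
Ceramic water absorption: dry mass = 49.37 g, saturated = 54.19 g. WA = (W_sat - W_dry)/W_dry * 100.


WA = (54.19 - 49.37) / 49.37 * 100 = 9.76%

9.76


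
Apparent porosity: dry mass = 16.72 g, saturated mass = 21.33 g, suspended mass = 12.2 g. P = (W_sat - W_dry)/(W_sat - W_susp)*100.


P = (21.33 - 16.72) / (21.33 - 12.2) * 100 = 4.61 / 9.13 * 100 = 50.5%

50.5


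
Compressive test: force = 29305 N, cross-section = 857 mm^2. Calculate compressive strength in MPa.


CS = 29305 / 857 = 34.2 MPa

34.2


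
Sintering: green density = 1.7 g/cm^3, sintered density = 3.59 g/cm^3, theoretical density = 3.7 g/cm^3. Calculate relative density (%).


Relative = 3.59 / 3.7 * 100 = 97.0%

97.0


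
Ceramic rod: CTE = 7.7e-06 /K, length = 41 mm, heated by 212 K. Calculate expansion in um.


dL = 7.7e-06 * 41 * 212 * 1000 = 66.928 um

66.928


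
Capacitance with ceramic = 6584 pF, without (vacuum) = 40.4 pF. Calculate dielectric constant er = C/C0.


er = 6584 / 40.4 = 162.97

162.97


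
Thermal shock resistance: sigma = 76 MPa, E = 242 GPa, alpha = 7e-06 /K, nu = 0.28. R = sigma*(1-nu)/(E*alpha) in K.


R = 76*(1-0.28)/(242*1000*7e-06) = 32 K

32


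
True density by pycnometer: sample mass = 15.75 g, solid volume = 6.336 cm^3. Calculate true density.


TD = 15.75 / 6.336 = 2.486 g/cm^3

2.486


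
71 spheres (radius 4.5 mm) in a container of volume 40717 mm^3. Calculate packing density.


V_sphere = 4/3*pi*4.5^3 = 381.7035 mm^3
Total V = 71*381.7035 = 27100.9485 mm^3
PD = 27100.9485 / 40717 = 0.666

0.666


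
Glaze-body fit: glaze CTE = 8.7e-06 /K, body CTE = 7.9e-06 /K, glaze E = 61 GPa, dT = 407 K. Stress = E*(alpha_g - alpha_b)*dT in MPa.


Stress = 61*1000*(8.7e-06 - 7.9e-06)*407 = 19.9 MPa

19.9


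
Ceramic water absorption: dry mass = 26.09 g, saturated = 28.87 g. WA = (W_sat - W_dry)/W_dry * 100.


WA = (28.87 - 26.09) / 26.09 * 100 = 10.66%

10.66


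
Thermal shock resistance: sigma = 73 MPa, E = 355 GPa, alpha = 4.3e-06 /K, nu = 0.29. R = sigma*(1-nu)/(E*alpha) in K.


R = 73*(1-0.29)/(355*1000*4.3e-06) = 34 K

34


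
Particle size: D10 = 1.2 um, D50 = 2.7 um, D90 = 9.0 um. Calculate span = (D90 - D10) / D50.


Span = (9.0 - 1.2) / 2.7 = 7.8 / 2.7 = 2.889

2.889


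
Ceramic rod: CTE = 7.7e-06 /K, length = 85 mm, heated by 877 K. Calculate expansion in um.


dL = 7.7e-06 * 85 * 877 * 1000 = 573.997 um

573.997


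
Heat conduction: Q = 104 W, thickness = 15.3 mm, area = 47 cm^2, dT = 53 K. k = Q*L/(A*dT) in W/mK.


k = 104*15.3/1000/(47/10000*53) = 6.39 W/mK

6.39


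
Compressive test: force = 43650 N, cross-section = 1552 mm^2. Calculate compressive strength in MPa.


CS = 43650 / 1552 = 28.1 MPa

28.1


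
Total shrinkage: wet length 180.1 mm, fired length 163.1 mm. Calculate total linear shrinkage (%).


TS = (180.1 - 163.1) / 180.1 * 100 = 9.44%

9.44


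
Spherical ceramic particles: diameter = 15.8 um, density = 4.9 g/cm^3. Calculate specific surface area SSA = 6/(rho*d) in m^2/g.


SSA = 6 / (4.9 * 15.8) = 0.077 m^2/g

0.077


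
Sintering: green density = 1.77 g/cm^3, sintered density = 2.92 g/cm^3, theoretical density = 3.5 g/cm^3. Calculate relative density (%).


Relative = 2.92 / 3.5 * 100 = 83.4%

83.4


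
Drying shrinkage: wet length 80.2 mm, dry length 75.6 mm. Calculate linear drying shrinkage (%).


DS = (80.2 - 75.6) / 80.2 * 100 = 5.74%

5.74


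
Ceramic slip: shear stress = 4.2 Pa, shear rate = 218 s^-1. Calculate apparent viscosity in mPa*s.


eta = tau/gamma * 1000 = 4.2/218 * 1000 = 19.3 mPa*s

19.3


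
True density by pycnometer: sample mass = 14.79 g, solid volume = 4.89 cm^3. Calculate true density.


TD = 14.79 / 4.89 = 3.025 g/cm^3

3.025


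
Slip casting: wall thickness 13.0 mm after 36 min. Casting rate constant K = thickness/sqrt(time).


K = 13.0 / sqrt(36) = 13.0 / 6.0 = 2.167 mm/min^0.5

2.167


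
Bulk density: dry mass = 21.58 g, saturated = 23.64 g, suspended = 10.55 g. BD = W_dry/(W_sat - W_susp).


BD = 21.58 / (23.64 - 10.55) = 21.58 / 13.09 = 1.649 g/cm^3

1.649


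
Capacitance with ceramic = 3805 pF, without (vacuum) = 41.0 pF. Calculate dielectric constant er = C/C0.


er = 3805 / 41.0 = 92.8

92.8


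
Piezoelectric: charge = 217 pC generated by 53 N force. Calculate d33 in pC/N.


d33 = 217 / 53 = 4.1 pC/N

4.1


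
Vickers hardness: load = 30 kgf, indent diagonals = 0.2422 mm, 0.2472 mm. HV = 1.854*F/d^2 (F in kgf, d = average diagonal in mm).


d_avg = (0.2422+0.2472)/2 = 0.2447 mm
HV = 1.854*30/0.2447^2 = 929

929


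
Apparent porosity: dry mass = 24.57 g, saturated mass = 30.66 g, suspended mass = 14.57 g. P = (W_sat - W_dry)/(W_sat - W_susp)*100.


P = (30.66 - 24.57) / (30.66 - 14.57) * 100 = 6.09 / 16.09 * 100 = 37.8%

37.8
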